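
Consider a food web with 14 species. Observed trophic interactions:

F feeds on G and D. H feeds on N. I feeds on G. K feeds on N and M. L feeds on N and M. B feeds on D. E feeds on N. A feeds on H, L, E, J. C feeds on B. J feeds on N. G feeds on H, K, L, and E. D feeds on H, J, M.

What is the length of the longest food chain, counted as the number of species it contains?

5 species

One longest chain: N → H → D → B → C.
It has 5 species and 4 links.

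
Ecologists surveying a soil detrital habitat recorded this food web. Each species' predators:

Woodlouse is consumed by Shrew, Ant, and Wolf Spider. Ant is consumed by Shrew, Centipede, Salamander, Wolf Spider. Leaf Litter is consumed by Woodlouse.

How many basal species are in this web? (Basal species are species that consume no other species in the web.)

1

Basal species (no prey listed): Leaf Litter.
Count: 1.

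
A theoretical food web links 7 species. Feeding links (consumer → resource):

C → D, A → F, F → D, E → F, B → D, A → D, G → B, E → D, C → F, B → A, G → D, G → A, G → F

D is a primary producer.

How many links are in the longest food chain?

4 links

One longest chain: D → F → A → B → G.
It has 5 species and 4 links.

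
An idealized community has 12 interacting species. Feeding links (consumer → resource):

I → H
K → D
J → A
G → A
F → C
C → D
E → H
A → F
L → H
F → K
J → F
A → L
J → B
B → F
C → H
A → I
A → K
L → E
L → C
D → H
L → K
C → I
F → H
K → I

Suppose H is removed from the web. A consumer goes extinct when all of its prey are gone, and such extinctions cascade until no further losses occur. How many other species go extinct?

11

Remove H.
Round 1: E (all prey gone), D (all prey gone), I (all prey gone) → extinct.
Round 2: K (all prey gone), C (all prey gone) → extinct.
Round 3: F (all prey gone), L (all prey gone) → extinct.
Round 4: B (all prey gone), A (all prey gone) → extinct.
Round 5: J (all prey gone), G (all prey gone) → extinct.
No further losses. Total secondary extinctions: 11.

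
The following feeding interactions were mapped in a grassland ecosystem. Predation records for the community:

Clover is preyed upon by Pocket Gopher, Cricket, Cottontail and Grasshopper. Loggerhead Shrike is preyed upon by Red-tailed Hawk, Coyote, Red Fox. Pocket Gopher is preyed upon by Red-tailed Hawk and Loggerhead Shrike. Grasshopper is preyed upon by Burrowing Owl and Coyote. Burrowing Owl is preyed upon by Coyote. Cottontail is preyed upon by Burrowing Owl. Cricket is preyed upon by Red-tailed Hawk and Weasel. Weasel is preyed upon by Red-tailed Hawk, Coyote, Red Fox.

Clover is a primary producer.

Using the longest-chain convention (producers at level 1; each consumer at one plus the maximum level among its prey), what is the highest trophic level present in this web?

4

Producers (level 1): Clover.
Clover → Cricket → Weasel → Red Fox gives Red Fox level 4.
No species has a prey at level 4, so no species reaches level 5.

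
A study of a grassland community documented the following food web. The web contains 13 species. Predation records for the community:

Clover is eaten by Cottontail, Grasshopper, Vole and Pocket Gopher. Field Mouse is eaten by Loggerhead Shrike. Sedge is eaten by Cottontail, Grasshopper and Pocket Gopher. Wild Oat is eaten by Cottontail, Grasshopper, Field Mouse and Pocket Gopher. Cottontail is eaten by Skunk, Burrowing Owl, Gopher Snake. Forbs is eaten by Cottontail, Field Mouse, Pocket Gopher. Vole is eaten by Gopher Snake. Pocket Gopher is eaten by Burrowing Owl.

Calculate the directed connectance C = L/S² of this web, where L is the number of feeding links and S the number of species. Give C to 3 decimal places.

C = 0.118

The web has S = 13 species and L = 20 feeding links.
C = L / S² = 20 / 169 = 0.1183 ≈ 0.118.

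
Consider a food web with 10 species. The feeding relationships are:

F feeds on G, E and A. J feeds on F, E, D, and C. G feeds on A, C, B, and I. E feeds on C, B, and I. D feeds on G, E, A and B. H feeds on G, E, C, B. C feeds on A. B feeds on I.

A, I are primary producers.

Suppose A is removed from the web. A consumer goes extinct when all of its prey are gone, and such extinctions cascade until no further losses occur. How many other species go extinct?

1

Remove A.
Round 1: C (all prey gone) → extinct.
No further losses. Total secondary extinctions: 1.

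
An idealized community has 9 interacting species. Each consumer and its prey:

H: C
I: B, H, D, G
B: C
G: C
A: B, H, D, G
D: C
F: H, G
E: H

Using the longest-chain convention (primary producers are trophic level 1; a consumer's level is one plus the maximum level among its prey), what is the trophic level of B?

Trophic level 2

C is a producer → level 1.
B eats C → level 2.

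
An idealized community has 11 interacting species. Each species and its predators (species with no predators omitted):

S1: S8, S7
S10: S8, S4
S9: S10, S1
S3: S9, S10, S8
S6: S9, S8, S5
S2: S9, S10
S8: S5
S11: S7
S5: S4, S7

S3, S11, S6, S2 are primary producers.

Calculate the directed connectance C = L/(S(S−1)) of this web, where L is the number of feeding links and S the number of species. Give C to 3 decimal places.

C = 0.164

The web has S = 11 species and L = 18 feeding links.
C = L / (S(S−1)) = 18 / 110 = 0.1636 ≈ 0.164.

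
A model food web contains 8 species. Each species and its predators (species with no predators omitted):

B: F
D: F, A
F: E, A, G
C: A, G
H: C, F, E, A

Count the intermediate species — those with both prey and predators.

2

Intermediate species (has both prey and predators): C, F.
Count: 2.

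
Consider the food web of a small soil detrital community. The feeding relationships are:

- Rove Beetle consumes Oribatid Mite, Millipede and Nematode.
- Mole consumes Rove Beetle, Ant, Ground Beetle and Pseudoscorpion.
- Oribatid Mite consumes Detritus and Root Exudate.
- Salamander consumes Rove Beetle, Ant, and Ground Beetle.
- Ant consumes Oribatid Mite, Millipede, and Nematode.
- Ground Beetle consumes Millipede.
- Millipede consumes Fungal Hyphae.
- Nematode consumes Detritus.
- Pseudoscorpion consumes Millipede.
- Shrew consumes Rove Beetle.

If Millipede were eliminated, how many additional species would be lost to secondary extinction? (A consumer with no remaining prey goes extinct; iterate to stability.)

2

Remove Millipede.
Round 1: Ground Beetle (all prey gone), Pseudoscorpion (all prey gone) → extinct.
No further losses. Total secondary extinctions: 2.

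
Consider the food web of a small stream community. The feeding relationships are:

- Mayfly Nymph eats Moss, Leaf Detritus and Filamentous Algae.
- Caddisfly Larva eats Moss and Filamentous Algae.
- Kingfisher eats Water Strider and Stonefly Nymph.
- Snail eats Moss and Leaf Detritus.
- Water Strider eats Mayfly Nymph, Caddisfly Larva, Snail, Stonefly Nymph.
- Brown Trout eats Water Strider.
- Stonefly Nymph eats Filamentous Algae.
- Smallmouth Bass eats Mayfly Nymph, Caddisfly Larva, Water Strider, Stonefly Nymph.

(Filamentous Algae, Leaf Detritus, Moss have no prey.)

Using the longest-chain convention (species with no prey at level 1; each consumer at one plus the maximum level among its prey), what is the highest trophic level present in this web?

Basal resources (level 1): Filamentous Algae, Leaf Detritus, Moss.
Filamentous Algae → Stonefly Nymph → Water Strider → Smallmouth Bass gives Smallmouth Bass level 4.
No species has a prey at level 4, so no species reaches level 5.

4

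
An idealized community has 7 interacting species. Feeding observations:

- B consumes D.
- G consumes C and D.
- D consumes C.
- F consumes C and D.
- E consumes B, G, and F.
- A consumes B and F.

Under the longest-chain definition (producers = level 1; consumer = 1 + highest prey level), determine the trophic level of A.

C is a producer → level 1.
D eats C → level 2.
F eats D (level 2); other prey at levels: C 1 → level 3.
A eats F (level 3); other prey at levels: B 3 → level 4.

Trophic level 4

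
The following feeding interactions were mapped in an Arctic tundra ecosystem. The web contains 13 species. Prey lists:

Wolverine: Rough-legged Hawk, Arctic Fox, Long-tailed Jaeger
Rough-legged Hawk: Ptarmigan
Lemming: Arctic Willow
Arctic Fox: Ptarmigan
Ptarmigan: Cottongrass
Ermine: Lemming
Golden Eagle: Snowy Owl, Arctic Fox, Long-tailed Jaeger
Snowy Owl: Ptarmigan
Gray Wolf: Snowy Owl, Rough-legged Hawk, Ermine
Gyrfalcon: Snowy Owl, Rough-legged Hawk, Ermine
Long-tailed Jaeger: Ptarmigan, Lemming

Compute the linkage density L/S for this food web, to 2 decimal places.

There are L = 20 links among S = 13 species.
L/S = 20/13 = 1.5385 ≈ 1.54.

L/S = 1.54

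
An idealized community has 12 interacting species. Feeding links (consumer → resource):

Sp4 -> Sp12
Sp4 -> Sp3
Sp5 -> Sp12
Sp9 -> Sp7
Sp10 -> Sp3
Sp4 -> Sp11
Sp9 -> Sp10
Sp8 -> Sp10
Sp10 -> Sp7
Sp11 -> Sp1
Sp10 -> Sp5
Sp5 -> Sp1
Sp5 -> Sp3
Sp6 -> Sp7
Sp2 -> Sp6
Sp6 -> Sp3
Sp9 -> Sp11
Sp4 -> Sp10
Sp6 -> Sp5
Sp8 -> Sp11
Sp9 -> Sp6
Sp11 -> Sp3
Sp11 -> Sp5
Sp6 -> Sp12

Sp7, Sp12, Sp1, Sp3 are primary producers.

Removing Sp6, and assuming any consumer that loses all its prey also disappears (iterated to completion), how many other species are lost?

1

Remove Sp6.
Round 1: Sp2 (all prey gone) → extinct.
No further losses. Total secondary extinctions: 1.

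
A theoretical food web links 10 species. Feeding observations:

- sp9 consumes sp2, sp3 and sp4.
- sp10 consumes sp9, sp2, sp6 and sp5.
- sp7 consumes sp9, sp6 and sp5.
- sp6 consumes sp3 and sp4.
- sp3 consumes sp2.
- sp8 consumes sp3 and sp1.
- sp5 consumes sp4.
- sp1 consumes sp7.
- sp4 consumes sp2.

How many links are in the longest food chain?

One longest chain: sp2 → sp4 → sp9 → sp7 → sp1 → sp8.
It has 6 species and 5 links.

5 links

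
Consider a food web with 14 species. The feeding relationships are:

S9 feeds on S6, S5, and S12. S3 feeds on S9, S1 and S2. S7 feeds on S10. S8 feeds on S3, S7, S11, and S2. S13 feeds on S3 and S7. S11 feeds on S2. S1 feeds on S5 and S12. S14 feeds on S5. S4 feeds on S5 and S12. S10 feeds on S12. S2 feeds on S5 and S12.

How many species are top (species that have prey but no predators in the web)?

Top species (has prey, but nothing eats it): S4, S14, S13, S8.
Count: 4.

4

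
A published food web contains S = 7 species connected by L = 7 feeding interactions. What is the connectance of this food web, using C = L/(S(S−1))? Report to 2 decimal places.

C = 0.17

The web has S = 7 species and L = 7 feeding links.
C = L / (S(S−1)) = 7 / 42 = 0.1667 ≈ 0.17.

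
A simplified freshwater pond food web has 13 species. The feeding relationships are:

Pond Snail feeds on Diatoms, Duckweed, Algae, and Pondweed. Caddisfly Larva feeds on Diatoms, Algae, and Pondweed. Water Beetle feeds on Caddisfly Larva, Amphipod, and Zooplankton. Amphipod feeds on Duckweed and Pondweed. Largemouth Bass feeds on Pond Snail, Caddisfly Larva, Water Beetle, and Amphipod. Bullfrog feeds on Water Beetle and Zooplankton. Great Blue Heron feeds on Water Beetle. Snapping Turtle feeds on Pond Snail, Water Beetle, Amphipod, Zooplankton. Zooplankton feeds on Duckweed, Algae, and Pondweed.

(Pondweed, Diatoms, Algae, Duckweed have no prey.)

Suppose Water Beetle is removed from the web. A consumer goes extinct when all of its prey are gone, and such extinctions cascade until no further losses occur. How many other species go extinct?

Remove Water Beetle.
Round 1: Great Blue Heron (all prey gone) → extinct.
No further losses. Total secondary extinctions: 1.

1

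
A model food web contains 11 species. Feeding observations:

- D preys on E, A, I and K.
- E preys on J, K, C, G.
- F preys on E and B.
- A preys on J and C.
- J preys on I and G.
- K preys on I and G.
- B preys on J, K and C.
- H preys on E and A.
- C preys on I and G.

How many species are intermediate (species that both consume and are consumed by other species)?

6

Intermediate species (has both prey and predators): J, C, K, A, B, E.
Count: 6.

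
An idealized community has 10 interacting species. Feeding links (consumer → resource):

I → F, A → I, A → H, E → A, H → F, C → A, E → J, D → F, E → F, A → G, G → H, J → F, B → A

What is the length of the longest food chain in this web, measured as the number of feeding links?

One longest chain: F → H → G → A → B.
It has 5 species and 4 links.

4 links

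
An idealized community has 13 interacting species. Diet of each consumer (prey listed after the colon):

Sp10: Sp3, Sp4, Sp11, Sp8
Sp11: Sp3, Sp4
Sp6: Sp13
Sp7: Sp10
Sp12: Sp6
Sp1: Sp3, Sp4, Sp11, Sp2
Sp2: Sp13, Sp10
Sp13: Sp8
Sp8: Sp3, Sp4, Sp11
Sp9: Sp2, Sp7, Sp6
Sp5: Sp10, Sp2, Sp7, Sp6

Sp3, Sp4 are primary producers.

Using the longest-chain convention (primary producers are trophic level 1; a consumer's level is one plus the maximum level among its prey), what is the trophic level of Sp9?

Trophic level 6

Sp3 is a producer → level 1.
Sp11 eats Sp3 (level 1); other prey at levels: Sp4 1 → level 2.
Sp8 eats Sp11 (level 2); other prey at levels: Sp3 1, Sp4 1 → level 3.
Sp13 eats Sp8 → level 4.
Sp6 eats Sp13 → level 5.
Sp9 eats Sp6 (level 5); other prey at levels: Sp2 5, Sp7 5 → level 6.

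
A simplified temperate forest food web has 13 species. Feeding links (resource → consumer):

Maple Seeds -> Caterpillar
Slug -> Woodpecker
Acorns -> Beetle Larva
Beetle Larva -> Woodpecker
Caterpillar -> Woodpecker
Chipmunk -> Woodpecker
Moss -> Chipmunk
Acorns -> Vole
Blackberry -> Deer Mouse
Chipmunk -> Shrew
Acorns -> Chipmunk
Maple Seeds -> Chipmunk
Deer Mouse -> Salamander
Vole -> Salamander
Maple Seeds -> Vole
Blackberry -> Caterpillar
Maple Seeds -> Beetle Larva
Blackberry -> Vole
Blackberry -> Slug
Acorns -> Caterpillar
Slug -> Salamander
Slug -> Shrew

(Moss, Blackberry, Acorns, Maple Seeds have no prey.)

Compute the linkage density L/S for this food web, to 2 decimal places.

There are L = 22 links among S = 13 species.
L/S = 22/13 = 1.6923 ≈ 1.69.

L/S = 1.69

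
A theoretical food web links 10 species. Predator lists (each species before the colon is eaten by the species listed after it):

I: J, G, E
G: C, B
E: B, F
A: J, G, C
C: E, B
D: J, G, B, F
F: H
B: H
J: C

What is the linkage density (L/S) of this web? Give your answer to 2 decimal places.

There are L = 19 links among S = 10 species.
L/S = 19/10 = 1.9000 ≈ 1.90.

L/S = 1.90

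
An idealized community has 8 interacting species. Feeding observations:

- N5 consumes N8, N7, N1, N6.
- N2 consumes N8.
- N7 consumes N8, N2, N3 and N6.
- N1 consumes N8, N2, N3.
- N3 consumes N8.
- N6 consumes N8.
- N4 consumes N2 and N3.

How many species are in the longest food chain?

4 species

One longest chain: N8 → N2 → N7 → N5.
It has 4 species and 3 links.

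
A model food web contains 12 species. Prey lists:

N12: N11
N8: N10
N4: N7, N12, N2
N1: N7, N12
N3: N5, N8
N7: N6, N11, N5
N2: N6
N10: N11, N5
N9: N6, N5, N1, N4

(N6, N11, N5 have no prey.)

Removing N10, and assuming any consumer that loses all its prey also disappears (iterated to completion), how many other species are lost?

1

Remove N10.
Round 1: N8 (all prey gone) → extinct.
No further losses. Total secondary extinctions: 1.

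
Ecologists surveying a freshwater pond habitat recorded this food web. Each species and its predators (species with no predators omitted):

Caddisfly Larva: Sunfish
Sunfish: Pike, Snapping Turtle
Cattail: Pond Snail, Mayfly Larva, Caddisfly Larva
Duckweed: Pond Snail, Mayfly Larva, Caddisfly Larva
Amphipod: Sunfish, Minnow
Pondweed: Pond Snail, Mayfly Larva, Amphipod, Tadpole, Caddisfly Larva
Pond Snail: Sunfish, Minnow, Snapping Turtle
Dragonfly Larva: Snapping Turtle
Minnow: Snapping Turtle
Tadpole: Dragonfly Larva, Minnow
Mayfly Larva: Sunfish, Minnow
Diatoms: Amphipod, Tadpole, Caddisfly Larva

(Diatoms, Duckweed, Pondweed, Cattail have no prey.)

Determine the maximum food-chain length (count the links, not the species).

One longest chain: Diatoms → Caddisfly Larva → Sunfish → Pike.
It has 4 species and 3 links.

3 links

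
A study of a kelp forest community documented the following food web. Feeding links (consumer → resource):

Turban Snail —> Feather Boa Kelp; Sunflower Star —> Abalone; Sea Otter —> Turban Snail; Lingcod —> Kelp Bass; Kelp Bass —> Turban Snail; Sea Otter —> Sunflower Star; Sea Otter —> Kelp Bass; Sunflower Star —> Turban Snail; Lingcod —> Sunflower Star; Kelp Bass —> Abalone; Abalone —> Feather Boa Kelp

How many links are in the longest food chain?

One longest chain: Feather Boa Kelp → Abalone → Kelp Bass → Sea Otter.
It has 4 species and 3 links.

3 links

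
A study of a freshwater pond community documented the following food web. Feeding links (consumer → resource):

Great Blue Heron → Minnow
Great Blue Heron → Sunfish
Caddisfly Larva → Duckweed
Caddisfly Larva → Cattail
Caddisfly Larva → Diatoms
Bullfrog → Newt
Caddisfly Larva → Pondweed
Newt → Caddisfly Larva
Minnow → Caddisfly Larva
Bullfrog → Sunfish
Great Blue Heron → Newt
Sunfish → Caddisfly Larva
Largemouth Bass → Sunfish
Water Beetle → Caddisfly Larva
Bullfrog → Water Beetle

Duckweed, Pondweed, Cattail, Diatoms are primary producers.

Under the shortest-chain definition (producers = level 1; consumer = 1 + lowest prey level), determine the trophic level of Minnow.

Trophic level 3

Duckweed is a producer → level 1.
Caddisfly Larva eats Duckweed → level 2.
Minnow eats Caddisfly Larva → level 3.
No prey of Minnow is below level 2, so 3 is the minimum.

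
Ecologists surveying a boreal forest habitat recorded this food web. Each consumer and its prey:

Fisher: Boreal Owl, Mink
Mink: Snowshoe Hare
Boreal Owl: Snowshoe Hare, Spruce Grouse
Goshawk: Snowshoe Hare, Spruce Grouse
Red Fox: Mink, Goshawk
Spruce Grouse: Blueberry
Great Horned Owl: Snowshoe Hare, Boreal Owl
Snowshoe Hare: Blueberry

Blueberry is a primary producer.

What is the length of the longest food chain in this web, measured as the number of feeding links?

One longest chain: Blueberry → Snowshoe Hare → Boreal Owl → Fisher.
It has 4 species and 3 links.

3 links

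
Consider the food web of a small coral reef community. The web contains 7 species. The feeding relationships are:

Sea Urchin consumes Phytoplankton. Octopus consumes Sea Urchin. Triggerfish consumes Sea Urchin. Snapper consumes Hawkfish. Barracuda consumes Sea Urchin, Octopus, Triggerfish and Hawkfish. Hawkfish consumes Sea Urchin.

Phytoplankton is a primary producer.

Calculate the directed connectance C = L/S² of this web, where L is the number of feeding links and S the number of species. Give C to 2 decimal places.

C = 0.18

The web has S = 7 species and L = 9 feeding links.
C = L / S² = 9 / 49 = 0.1837 ≈ 0.18.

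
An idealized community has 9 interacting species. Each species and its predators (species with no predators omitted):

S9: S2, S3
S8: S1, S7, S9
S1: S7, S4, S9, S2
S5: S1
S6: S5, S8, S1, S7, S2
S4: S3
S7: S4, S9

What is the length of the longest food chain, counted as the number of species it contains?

6 species

One longest chain: S6 → S5 → S1 → S7 → S9 → S2.
It has 6 species and 5 links.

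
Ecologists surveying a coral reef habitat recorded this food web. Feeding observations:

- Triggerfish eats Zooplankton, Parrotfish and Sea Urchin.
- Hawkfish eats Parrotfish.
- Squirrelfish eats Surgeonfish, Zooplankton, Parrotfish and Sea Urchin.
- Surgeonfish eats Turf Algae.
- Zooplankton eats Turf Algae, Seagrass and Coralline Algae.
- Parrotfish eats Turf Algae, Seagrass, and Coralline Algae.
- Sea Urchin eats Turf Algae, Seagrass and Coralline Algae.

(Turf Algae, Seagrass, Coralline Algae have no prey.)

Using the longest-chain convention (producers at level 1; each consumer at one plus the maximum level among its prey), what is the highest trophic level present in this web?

3

Producers (level 1): Turf Algae, Seagrass, Coralline Algae.
Turf Algae → Parrotfish → Triggerfish gives Triggerfish level 3.
No species has a prey at level 3, so no species reaches level 4.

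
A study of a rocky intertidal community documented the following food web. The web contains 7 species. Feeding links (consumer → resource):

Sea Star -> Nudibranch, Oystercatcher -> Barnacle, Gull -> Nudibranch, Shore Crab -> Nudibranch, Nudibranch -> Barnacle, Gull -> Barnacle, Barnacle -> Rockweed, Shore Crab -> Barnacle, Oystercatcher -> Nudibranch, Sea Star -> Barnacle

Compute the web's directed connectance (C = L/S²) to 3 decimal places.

C = 0.204

The web has S = 7 species and L = 10 feeding links.
C = L / S² = 10 / 49 = 0.2041 ≈ 0.204.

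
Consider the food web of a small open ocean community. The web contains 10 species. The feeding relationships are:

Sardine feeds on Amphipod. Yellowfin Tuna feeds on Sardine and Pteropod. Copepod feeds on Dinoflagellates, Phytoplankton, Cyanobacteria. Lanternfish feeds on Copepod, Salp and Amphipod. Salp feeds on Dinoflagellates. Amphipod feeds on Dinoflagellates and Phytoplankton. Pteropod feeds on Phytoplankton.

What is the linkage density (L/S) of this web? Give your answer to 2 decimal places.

There are L = 13 links among S = 10 species.
L/S = 13/10 = 1.3000 ≈ 1.30.

L/S = 1.30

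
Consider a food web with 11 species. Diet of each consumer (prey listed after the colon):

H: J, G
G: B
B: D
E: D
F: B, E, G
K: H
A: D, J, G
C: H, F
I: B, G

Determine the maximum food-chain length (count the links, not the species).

One longest chain: D → B → G → H → C.
It has 5 species and 4 links.

4 links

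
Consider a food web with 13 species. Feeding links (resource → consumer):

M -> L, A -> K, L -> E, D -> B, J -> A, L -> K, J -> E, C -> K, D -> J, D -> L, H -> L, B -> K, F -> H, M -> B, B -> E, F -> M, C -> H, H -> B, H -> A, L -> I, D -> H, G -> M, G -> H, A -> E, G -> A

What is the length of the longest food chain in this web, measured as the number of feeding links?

One longest chain: G → H → L → E.
It has 4 species and 3 links.

3 links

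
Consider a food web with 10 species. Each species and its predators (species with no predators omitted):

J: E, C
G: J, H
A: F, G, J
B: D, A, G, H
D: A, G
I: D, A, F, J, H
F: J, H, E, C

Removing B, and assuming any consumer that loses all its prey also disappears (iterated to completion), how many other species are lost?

0

Remove B.
Every predator of it retains at least one other prey: D still has I; A still has I, D; G still has D, A; H still has I, F, G.
No consumer loses all prey, so no secondary extinctions occur.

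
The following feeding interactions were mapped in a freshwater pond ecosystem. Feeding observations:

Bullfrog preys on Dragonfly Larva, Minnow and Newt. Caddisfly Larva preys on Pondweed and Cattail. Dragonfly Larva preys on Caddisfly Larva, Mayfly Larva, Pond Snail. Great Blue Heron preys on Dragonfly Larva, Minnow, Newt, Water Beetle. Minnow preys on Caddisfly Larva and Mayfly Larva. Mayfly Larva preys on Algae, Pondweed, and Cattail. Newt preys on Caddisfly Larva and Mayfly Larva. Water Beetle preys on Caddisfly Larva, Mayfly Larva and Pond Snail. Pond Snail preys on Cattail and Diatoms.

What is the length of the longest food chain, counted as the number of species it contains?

4 species

One longest chain: Cattail → Caddisfly Larva → Minnow → Great Blue Heron.
It has 4 species and 3 links.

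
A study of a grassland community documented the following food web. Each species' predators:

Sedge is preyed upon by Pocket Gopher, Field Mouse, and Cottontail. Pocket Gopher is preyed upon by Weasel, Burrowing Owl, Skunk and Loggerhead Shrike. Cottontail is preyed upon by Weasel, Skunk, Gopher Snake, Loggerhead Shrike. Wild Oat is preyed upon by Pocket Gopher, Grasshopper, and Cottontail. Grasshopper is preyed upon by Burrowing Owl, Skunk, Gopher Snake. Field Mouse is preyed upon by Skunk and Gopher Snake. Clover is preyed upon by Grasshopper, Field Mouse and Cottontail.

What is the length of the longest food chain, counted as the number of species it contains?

3 species

One longest chain: Wild Oat → Cottontail → Skunk.
It has 3 species and 2 links.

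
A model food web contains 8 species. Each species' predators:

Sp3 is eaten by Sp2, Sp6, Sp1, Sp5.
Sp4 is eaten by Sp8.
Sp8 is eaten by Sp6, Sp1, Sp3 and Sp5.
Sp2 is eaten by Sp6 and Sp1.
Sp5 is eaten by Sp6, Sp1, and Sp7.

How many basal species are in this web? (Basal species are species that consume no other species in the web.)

Basal species (no prey listed): Sp4.
Count: 1.

1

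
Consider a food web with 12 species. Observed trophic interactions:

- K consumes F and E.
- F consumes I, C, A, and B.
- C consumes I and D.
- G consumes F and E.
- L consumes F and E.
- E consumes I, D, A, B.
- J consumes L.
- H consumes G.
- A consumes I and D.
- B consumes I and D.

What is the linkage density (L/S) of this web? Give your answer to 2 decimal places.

L/S = 1.83

There are L = 22 links among S = 12 species.
L/S = 22/12 = 1.8333 ≈ 1.83.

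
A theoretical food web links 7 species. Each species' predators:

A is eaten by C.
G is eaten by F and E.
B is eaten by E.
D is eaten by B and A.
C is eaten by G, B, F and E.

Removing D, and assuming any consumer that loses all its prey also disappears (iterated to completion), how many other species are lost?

Remove D.
Round 1: A (all prey gone) → extinct.
Round 2: C (all prey gone) → extinct.
Round 3: B (all prey gone), G (all prey gone) → extinct.
Round 4: F (all prey gone), E (all prey gone) → extinct.
No further losses. Total secondary extinctions: 6.

6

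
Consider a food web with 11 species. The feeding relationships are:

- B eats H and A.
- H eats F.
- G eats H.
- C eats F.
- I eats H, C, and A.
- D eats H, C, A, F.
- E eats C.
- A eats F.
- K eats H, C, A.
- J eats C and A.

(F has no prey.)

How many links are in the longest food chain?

One longest chain: F → H → I.
It has 3 species and 2 links.

2 links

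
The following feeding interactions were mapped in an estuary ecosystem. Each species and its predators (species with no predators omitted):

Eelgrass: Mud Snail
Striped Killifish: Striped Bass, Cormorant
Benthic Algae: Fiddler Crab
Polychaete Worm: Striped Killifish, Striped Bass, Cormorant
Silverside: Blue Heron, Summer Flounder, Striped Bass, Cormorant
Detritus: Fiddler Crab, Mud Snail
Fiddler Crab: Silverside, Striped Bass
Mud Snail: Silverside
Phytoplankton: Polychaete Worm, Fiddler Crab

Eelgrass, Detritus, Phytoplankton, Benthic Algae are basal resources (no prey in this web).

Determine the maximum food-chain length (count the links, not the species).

3 links

One longest chain: Detritus → Fiddler Crab → Silverside → Blue Heron.
It has 4 species and 3 links.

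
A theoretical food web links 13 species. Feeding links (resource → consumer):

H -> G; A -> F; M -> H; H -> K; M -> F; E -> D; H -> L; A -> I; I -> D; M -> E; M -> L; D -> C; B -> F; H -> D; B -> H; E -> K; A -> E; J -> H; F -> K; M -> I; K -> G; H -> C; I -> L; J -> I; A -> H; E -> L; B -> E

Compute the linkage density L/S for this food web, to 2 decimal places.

There are L = 27 links among S = 13 species.
L/S = 27/13 = 2.0769 ≈ 2.08.

L/S = 2.08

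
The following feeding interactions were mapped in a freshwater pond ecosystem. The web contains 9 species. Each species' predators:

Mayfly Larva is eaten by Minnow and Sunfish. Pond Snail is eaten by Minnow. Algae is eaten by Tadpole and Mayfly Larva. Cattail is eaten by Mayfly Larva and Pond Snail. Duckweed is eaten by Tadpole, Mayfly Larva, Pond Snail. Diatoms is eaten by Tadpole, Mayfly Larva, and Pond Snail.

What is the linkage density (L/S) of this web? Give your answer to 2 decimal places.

There are L = 13 links among S = 9 species.
L/S = 13/9 = 1.4444 ≈ 1.44.

L/S = 1.44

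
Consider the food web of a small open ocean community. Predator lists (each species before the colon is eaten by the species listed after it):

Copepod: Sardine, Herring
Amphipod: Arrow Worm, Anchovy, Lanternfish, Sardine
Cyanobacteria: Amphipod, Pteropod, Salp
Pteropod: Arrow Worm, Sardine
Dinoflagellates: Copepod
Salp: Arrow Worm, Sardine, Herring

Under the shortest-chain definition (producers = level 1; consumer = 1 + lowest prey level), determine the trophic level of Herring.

Trophic level 3

Dinoflagellates is a producer → level 1.
Copepod eats Dinoflagellates → level 2.
Herring eats Copepod → level 3.
No prey of Herring is below level 2, so 3 is the minimum.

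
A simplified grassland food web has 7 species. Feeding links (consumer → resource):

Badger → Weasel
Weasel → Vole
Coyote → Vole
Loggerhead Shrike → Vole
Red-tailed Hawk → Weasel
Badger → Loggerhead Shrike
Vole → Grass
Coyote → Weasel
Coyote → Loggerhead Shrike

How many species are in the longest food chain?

4 species

One longest chain: Grass → Vole → Loggerhead Shrike → Badger.
It has 4 species and 3 links.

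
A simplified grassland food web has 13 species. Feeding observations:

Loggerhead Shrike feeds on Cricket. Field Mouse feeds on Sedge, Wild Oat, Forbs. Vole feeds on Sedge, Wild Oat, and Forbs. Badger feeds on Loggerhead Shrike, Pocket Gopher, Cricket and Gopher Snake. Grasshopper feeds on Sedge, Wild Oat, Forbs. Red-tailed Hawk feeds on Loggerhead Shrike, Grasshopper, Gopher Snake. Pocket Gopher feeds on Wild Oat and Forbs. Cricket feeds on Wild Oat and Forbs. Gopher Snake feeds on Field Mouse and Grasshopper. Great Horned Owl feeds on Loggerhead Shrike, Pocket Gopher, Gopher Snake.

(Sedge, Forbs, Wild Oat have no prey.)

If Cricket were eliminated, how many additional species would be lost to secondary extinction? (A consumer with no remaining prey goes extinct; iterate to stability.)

1

Remove Cricket.
Round 1: Loggerhead Shrike (all prey gone) → extinct.
No further losses. Total secondary extinctions: 1.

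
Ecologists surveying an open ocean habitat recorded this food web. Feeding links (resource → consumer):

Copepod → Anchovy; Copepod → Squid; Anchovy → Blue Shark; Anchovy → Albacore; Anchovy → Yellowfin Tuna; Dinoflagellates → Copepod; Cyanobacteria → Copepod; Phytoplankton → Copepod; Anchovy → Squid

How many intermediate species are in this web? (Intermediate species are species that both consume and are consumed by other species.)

2

Intermediate species (has both prey and predators): Copepod, Anchovy.
Count: 2.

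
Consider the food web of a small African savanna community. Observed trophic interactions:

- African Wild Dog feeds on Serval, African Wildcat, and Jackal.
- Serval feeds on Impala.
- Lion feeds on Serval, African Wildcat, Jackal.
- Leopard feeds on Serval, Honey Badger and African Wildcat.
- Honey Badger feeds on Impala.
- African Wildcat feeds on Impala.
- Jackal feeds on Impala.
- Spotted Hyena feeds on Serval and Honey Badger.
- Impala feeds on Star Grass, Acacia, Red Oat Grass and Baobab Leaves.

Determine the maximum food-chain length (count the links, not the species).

3 links

One longest chain: Red Oat Grass → Impala → African Wildcat → Lion.
It has 4 species and 3 links.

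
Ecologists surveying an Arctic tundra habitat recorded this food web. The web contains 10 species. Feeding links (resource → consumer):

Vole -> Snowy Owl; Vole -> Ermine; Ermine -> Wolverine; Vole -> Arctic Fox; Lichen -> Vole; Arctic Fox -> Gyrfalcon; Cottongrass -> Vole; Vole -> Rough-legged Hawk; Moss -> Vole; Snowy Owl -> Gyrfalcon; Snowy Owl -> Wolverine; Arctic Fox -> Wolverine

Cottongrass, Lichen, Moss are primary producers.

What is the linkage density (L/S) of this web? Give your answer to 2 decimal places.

L/S = 1.20

There are L = 12 links among S = 10 species.
L/S = 12/10 = 1.2000 ≈ 1.20.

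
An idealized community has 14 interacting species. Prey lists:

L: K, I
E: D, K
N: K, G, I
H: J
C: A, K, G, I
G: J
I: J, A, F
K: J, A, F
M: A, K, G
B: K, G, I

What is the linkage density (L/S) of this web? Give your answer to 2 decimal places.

L/S = 1.79

There are L = 25 links among S = 14 species.
L/S = 25/14 = 1.7857 ≈ 1.79.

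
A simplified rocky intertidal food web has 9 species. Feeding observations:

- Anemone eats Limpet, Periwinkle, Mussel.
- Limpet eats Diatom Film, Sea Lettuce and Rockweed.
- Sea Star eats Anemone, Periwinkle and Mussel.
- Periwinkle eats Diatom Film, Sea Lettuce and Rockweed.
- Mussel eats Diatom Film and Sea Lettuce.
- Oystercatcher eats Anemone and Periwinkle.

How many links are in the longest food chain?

3 links

One longest chain: Rockweed → Periwinkle → Anemone → Oystercatcher.
It has 4 species and 3 links.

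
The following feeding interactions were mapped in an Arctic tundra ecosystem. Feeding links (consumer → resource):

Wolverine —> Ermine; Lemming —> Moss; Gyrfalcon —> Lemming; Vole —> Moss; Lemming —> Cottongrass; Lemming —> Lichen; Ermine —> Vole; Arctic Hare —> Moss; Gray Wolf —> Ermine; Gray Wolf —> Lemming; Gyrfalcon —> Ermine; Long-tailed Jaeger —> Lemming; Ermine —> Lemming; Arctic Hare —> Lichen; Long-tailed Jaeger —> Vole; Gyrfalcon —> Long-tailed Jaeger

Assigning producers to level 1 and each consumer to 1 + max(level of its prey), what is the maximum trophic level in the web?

Producers (level 1): Lichen, Cottongrass, Moss.
Moss → Vole → Ermine → Gray Wolf gives Gray Wolf level 4.
No species has a prey at level 4, so no species reaches level 5.

4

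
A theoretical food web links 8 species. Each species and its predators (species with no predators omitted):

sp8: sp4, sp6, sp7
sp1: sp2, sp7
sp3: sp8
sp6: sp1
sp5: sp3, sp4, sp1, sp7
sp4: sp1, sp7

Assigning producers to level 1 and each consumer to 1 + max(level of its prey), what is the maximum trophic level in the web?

Producers (level 1): sp5.
sp5 → sp3 → sp8 → sp4 → sp1 → sp7 gives sp7 level 6.
No species has a prey at level 6, so no species reaches level 7.

6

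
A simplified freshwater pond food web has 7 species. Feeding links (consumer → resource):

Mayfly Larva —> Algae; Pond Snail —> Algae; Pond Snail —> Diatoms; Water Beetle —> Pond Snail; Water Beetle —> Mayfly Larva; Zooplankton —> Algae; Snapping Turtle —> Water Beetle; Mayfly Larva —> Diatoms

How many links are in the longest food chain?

One longest chain: Algae → Pond Snail → Water Beetle → Snapping Turtle.
It has 4 species and 3 links.

3 links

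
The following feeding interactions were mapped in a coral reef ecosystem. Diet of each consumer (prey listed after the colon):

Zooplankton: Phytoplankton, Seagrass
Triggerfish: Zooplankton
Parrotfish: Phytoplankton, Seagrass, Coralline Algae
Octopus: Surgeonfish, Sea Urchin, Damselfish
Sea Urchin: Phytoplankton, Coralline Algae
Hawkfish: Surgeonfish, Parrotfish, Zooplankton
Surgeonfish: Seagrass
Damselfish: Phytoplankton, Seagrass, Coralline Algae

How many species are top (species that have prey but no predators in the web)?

3

Top species (has prey, but nothing eats it): Octopus, Triggerfish, Hawkfish.
Count: 3.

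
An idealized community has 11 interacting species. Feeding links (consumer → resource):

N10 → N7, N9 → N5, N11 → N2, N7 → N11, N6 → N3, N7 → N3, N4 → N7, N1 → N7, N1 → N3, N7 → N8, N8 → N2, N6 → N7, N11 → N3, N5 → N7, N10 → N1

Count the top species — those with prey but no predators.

Top species (has prey, but nothing eats it): N4, N6, N9, N10.
Count: 4.

4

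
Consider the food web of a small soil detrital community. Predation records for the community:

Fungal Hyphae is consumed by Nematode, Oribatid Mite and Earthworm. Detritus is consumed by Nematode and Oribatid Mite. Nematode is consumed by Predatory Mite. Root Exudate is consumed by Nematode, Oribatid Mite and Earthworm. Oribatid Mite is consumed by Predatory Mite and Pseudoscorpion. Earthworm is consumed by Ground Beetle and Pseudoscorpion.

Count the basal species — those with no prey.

Basal species (no prey listed): Detritus, Root Exudate, Fungal Hyphae.
Count: 3.

3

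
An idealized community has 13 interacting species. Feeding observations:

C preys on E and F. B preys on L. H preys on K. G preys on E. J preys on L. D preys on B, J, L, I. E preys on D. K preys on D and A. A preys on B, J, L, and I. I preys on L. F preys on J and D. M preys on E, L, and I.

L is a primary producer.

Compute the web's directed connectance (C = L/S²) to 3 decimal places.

The web has S = 13 species and L = 23 feeding links.
C = L / S² = 23 / 169 = 0.1361 ≈ 0.136.

C = 0.136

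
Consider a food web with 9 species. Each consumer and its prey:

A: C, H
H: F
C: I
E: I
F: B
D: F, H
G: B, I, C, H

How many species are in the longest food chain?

4 species

One longest chain: B → F → H → A.
It has 4 species and 3 links.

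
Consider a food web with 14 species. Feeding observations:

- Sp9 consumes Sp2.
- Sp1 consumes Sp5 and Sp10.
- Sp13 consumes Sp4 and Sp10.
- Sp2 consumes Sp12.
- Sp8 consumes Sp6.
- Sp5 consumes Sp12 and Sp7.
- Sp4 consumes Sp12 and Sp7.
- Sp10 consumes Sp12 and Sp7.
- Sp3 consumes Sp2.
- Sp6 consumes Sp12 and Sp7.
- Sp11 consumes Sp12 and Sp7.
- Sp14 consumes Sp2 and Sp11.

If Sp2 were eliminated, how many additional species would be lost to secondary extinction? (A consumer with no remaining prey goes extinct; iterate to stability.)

2

Remove Sp2.
Round 1: Sp3 (all prey gone), Sp9 (all prey gone) → extinct.
No further losses. Total secondary extinctions: 2.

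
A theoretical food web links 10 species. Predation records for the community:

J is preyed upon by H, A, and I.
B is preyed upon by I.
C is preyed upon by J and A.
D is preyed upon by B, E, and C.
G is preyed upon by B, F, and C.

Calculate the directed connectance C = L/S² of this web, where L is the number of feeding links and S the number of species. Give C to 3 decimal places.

The web has S = 10 species and L = 12 feeding links.
C = L / S² = 12 / 100 = 0.1200 ≈ 0.120.

C = 0.120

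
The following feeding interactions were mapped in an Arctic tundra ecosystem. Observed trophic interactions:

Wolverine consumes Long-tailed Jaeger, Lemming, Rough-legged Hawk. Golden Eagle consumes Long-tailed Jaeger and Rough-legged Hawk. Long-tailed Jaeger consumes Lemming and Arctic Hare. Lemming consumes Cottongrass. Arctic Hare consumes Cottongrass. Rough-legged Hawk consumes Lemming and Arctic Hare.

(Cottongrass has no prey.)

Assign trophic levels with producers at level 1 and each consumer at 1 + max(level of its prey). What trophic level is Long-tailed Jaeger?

Cottongrass is a producer → level 1.
Lemming eats Cottongrass → level 2.
Long-tailed Jaeger eats Lemming (level 2); other prey at levels: Arctic Hare 2 → level 3.

Trophic level 3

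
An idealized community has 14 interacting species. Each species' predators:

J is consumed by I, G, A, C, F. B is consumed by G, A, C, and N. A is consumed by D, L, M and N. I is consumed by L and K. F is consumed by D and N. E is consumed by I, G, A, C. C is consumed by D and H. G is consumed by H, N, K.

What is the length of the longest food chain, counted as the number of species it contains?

3 species

One longest chain: E → A → M.
It has 3 species and 2 links.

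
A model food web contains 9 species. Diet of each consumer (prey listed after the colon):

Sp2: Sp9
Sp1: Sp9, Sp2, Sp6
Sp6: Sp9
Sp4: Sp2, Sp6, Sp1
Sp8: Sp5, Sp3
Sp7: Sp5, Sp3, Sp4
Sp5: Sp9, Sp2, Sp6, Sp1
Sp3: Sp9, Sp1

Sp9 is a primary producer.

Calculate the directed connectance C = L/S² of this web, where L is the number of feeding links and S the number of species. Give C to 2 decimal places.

The web has S = 9 species and L = 19 feeding links.
C = L / S² = 19 / 81 = 0.2346 ≈ 0.23.

C = 0.23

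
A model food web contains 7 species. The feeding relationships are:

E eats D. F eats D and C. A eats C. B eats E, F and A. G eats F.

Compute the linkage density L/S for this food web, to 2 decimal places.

There are L = 8 links among S = 7 species.
L/S = 8/7 = 1.1429 ≈ 1.14.

L/S = 1.14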